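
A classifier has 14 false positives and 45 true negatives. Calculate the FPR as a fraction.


FPR = FP / (FP + TN) = 14 / 59 = 14/59.

14/59


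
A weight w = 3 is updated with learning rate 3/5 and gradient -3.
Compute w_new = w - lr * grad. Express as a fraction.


w_new = 3 - 3/5 * -3 = 3 - -9/5 = 24/5.

24/5


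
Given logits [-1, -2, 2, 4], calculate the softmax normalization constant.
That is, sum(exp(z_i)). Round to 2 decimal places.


Denom = e^-1=0.3679 + e^-2=0.1353 + e^2=7.3891 + e^4=54.5982. Sum = 62.4905, which rounds to 62.49.

62.49


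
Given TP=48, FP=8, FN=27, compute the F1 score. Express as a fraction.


Precision = 48/56 = 6/7. Recall = 48/75 = 16/25. F1 = 2*P*R/(P+R) = 96/131.

96/131


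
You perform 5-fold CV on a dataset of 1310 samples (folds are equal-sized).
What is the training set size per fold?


Each validation fold has 1310/5 = 262 samples. Training set = 1310 - 262 = 1048.

1048


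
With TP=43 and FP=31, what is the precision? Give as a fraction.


Precision = TP / (TP + FP) = 43 / 74 = 43/74.

43/74


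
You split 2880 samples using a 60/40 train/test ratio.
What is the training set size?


Test set = 2880 * 40% = 1152. Training set = 2880 - 1152 = 1728.

1728


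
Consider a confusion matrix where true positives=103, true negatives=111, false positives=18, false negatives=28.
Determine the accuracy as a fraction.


Accuracy = (TP + TN) / (TP + TN + FP + FN) = (103 + 111) / 260 = 107/130.

107/130


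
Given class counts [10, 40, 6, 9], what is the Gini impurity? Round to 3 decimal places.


Total = 65. Proportions: 10/65, 40/65, 6/65, 9/65. sum(p_i^2) = 0.4301. Gini = 1 - 0.4301 = 0.5699, which rounds to 0.570.

0.570


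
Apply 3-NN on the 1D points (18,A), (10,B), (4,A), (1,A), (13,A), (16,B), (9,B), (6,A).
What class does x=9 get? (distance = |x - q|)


Distances: |18-9|=9, |10-9|=1, |4-9|=5, |1-9|=8, |13-9|=4, |16-9|=7, |9-9|=0, |6-9|=3. 3 nearest: (9,B), (10,B), (6,A). Counts: {'B': 2, 'A': 1}. Majority class: B.

B


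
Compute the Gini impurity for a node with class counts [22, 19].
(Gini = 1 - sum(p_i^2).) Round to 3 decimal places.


Total = 41. Proportions: 22/41, 19/41. sum(p_i^2) = 0.5027. Gini = 1 - 0.5027 = 0.4973, which rounds to 0.497.

0.497


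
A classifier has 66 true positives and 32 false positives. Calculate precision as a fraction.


Precision = TP / (TP + FP) = 66 / 98 = 33/49.

33/49


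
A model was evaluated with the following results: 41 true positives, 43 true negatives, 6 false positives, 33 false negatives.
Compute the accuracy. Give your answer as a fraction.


Accuracy = (TP + TN) / (TP + TN + FP + FN) = (41 + 43) / 123 = 28/41.

28/41


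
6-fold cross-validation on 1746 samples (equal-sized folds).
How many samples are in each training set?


Each validation fold has 1746/6 = 291 samples. Training set = 1746 - 291 = 1455.

1455


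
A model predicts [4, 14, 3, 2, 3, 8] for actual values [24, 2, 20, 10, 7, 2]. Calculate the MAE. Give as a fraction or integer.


MAE = (1/6) * (|24-4|=20 + |2-14|=12 + |20-3|=17 + |10-2|=8 + |7-3|=4 + |2-8|=6). Sum = 67. MAE = 67/6.

67/6


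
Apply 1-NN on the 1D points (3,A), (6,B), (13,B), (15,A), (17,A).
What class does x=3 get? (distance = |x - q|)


Distances: |3-3|=0, |6-3|=3, |13-3|=10, |15-3|=12, |17-3|=14. 1 nearest: (3,A). Counts: {'A': 1}. Majority class: A.

A


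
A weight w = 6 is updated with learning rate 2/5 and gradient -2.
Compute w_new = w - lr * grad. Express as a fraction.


w_new = 6 - 2/5 * -2 = 6 - -4/5 = 34/5.

34/5


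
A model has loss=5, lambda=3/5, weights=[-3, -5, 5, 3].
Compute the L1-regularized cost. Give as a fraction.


L1 norm = sum(|w|) = 16. J = 5 + 3/5 * 16 = 73/5.

73/5


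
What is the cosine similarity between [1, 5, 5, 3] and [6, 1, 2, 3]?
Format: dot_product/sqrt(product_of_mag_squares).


dot = 30. |a|^2 = 60, |b|^2 = 50. cos = 30/sqrt(3000).

30/sqrt(3000)


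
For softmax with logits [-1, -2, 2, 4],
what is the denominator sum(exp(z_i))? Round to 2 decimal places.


Denom = e^-1=0.3679 + e^-2=0.1353 + e^2=7.3891 + e^4=54.5982. Sum = 62.4905, which rounds to 62.49.

62.49


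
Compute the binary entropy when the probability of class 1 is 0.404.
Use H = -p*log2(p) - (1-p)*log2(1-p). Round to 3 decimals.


H = -0.404*log2(0.404) - 0.596*log2(0.596) = 0.973.

0.973


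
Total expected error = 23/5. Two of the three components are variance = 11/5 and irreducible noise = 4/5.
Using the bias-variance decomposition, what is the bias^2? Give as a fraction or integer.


Total error = bias^2 + variance + irreducible noise. So bias^2 = 23/5 - 11/5 - 4/5 = 8/5.

8/5


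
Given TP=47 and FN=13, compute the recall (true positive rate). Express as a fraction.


Recall = TP / (TP + FN) = 47 / 60 = 47/60.

47/60


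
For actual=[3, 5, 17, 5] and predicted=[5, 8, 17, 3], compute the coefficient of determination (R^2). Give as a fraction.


Mean(y) = 15/2. SS_res = 17. SS_tot = 123. R^2 = 1 - 17/(123) = 106/123.

106/123


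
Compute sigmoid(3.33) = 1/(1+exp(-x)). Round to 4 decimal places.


sigma(3.33) = 1/(1+e^(-3.33)) = 1/(1+0.035793) = 1/1.035793 = 0.9654.

0.9654


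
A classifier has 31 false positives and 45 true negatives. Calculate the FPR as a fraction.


FPR = FP / (FP + TN) = 31 / 76 = 31/76.

31/76


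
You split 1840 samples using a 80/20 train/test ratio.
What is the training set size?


Test set = 1840 * 20% = 368. Training set = 1840 - 368 = 1472.

1472


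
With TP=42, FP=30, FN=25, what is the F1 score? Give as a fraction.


Precision = 42/72 = 7/12. Recall = 42/67 = 42/67. F1 = 2*P*R/(P+R) = 84/139.

84/139


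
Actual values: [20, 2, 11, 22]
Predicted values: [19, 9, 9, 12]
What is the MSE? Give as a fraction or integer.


MSE = (1/4) * ((20-19)^2=1 + (2-9)^2=49 + (11-9)^2=4 + (22-12)^2=100). Sum = 154. MSE = 77/2.

77/2


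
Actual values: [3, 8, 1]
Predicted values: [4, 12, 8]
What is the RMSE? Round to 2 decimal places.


MSE = 22.0000. RMSE = sqrt(22.0000) = 4.69.

4.69


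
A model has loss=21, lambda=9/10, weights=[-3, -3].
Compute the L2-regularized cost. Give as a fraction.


L2 sq norm = sum(w^2) = 18. J = 21 + 9/10 * 18 = 186/5.

186/5


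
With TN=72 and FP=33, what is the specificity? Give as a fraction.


Specificity = TN / (TN + FP) = 72 / 105 = 24/35.

24/35


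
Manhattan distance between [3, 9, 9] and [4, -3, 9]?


d = sum of absolute differences: |3-4|=1 + |9--3|=12 + |9-9|=0 = 13.

13


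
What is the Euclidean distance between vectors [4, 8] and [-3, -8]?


d = sqrt(sum of squared differences). (4--3)^2=49, (8--8)^2=256. Sum = 305.

sqrt(305)


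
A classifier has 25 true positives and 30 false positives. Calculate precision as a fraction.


Precision = TP / (TP + FP) = 25 / 55 = 5/11.

5/11


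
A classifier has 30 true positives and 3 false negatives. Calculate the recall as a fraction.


Recall = TP / (TP + FN) = 30 / 33 = 10/11.

10/11


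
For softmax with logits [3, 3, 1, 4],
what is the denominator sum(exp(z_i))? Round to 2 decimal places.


Denom = e^3=20.0855 + e^3=20.0855 + e^1=2.7183 + e^4=54.5982. Sum = 97.4875, which rounds to 97.49.

97.49


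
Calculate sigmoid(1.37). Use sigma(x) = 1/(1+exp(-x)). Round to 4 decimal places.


sigma(1.37) = 1/(1+e^(-1.37)) = 1/(1+0.254107) = 1/1.254107 = 0.7974.

0.7974


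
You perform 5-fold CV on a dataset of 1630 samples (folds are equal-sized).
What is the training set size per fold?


Each validation fold has 1630/5 = 326 samples. Training set = 1630 - 326 = 1304.

1304


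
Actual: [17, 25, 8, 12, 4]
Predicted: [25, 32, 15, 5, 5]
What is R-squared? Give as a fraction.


Mean(y) = 66/5. SS_res = 212. SS_tot = 1334/5. R^2 = 1 - 212/(1334/5) = 137/667.

137/667


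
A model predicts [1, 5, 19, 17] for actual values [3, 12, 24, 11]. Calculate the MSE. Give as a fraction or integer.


MSE = (1/4) * ((3-1)^2=4 + (12-5)^2=49 + (24-19)^2=25 + (11-17)^2=36). Sum = 114. MSE = 57/2.

57/2


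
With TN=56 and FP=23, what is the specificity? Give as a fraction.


Specificity = TN / (TN + FP) = 56 / 79 = 56/79.

56/79


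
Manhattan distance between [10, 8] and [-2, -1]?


d = sum of absolute differences: |10--2|=12 + |8--1|=9 = 21.

21


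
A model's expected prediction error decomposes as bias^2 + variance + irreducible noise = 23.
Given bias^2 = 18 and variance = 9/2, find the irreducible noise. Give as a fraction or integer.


Total error = bias^2 + variance + irreducible noise. So irreducible noise = 23 - 18 - 9/2 = 1/2.

1/2


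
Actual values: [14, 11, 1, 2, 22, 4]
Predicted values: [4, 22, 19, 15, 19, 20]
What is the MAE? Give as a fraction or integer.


MAE = (1/6) * (|14-4|=10 + |11-22|=11 + |1-19|=18 + |2-15|=13 + |22-19|=3 + |4-20|=16). Sum = 71. MAE = 71/6.

71/6


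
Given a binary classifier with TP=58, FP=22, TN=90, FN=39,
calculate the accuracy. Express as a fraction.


Accuracy = (TP + TN) / (TP + TN + FP + FN) = (58 + 90) / 209 = 148/209.

148/209


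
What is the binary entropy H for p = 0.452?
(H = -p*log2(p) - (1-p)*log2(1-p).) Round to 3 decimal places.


H = -0.452*log2(0.452) - 0.548*log2(0.548) = 0.993.

0.993


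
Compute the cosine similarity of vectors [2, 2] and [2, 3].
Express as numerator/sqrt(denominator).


dot = 10. |a|^2 = 8, |b|^2 = 13. cos = 10/sqrt(104).

10/sqrt(104)


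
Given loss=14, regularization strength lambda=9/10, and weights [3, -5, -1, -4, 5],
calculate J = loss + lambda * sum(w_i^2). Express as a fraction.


L2 sq norm = sum(w^2) = 76. J = 14 + 9/10 * 76 = 412/5.

412/5


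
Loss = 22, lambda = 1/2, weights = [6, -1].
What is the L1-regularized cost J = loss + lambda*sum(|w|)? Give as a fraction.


L1 norm = sum(|w|) = 7. J = 22 + 1/2 * 7 = 51/2.

51/2


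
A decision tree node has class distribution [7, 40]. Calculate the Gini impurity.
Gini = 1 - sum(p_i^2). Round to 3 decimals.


Total = 47. Proportions: 7/47, 40/47. sum(p_i^2) = 0.7465. Gini = 1 - 0.7465 = 0.2535, which rounds to 0.254.

0.254


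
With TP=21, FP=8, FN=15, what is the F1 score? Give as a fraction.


Precision = 21/29 = 21/29. Recall = 21/36 = 7/12. F1 = 2*P*R/(P+R) = 42/65.

42/65


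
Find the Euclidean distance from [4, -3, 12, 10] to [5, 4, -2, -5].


d = sqrt(sum of squared differences). (4-5)^2=1, (-3-4)^2=49, (12--2)^2=196, (10--5)^2=225. Sum = 471.

sqrt(471)


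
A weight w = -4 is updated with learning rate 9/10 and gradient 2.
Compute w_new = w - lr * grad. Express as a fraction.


w_new = -4 - 9/10 * 2 = -4 - 9/5 = -29/5.

-29/5


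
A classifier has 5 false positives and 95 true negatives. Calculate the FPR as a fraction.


FPR = FP / (FP + TN) = 5 / 100 = 1/20.

1/20


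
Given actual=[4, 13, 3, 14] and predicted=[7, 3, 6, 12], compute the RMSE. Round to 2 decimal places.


MSE = 30.5000. RMSE = sqrt(30.5000) = 5.52.

5.52


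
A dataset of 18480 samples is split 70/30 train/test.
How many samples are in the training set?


Test set = 18480 * 30% = 5544. Training set = 18480 - 5544 = 12936.

12936


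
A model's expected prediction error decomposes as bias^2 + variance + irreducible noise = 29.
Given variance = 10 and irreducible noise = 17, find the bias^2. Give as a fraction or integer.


Total error = bias^2 + variance + irreducible noise. So bias^2 = 29 - 10 - 17 = 2.

2


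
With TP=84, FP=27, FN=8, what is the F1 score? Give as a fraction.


Precision = 84/111 = 28/37. Recall = 84/92 = 21/23. F1 = 2*P*R/(P+R) = 24/29.

24/29


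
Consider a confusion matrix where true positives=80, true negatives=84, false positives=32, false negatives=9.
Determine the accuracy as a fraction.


Accuracy = (TP + TN) / (TP + TN + FP + FN) = (80 + 84) / 205 = 4/5.

4/5


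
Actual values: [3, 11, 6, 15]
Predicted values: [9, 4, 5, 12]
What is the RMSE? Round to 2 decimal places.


MSE = 23.7500. RMSE = sqrt(23.7500) = 4.87.

4.87


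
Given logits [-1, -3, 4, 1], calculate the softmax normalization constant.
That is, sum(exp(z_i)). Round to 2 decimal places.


Denom = e^-1=0.3679 + e^-3=0.0498 + e^4=54.5982 + e^1=2.7183. Sum = 57.7342, which rounds to 57.73.

57.73


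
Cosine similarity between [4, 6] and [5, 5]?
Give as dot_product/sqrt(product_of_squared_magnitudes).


dot = 50. |a|^2 = 52, |b|^2 = 50. cos = 50/sqrt(2600).

50/sqrt(2600)


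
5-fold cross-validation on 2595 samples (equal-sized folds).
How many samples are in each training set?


Each validation fold has 2595/5 = 519 samples. Training set = 2595 - 519 = 2076.

2076


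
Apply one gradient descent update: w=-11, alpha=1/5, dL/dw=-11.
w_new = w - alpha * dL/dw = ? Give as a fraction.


w_new = -11 - 1/5 * -11 = -11 - -11/5 = -44/5.

-44/5


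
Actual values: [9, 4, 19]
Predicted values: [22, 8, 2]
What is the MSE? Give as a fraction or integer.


MSE = (1/3) * ((9-22)^2=169 + (4-8)^2=16 + (19-2)^2=289). Sum = 474. MSE = 158.

158


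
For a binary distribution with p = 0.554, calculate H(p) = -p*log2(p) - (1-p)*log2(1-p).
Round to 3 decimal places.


H = -0.554*log2(0.554) - 0.446*log2(0.446) = 0.992.

0.992


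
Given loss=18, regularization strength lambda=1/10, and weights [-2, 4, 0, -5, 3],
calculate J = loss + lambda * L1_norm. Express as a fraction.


L1 norm = sum(|w|) = 14. J = 18 + 1/10 * 14 = 97/5.

97/5


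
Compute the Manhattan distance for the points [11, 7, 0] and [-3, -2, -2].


d = sum of absolute differences: |11--3|=14 + |7--2|=9 + |0--2|=2 = 25.

25


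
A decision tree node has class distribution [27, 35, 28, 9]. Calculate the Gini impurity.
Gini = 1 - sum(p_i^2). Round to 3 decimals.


Total = 99. Proportions: 27/99, 35/99, 28/99, 9/99. sum(p_i^2) = 0.2876. Gini = 1 - 0.2876 = 0.7124, which rounds to 0.712.

0.712


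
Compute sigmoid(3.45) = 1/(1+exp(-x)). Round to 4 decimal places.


sigma(3.45) = 1/(1+e^(-3.45)) = 1/(1+0.031746) = 1/1.031746 = 0.9692.

0.9692


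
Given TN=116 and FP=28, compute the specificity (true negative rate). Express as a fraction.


Specificity = TN / (TN + FP) = 116 / 144 = 29/36.

29/36


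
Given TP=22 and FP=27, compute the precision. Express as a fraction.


Precision = TP / (TP + FP) = 22 / 49 = 22/49.

22/49


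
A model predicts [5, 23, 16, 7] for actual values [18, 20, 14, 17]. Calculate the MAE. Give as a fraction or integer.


MAE = (1/4) * (|18-5|=13 + |20-23|=3 + |14-16|=2 + |17-7|=10). Sum = 28. MAE = 7.

7


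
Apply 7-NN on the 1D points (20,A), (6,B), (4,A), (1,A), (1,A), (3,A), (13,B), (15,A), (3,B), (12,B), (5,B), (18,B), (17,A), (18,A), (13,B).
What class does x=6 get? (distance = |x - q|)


Distances: |20-6|=14, |6-6|=0, |4-6|=2, |1-6|=5, |1-6|=5, |3-6|=3, |13-6|=7, |15-6|=9, |3-6|=3, |12-6|=6, |5-6|=1, |18-6|=12, |17-6|=11, |18-6|=12, |13-6|=7. 7 nearest: (6,B), (5,B), (4,A), (3,A), (3,B), (1,A), (1,A). Counts: {'B': 3, 'A': 4}. Majority class: A.

A


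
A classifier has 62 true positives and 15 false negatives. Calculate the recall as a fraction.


Recall = TP / (TP + FN) = 62 / 77 = 62/77.

62/77


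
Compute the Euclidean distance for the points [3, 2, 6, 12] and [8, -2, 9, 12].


d = sqrt(sum of squared differences). (3-8)^2=25, (2--2)^2=16, (6-9)^2=9, (12-12)^2=0. Sum = 50.

sqrt(50)


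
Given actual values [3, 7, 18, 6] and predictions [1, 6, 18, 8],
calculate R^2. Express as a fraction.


Mean(y) = 17/2. SS_res = 9. SS_tot = 129. R^2 = 1 - 9/(129) = 40/43.

40/43


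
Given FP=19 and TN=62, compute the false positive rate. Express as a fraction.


FPR = FP / (FP + TN) = 19 / 81 = 19/81.

19/81


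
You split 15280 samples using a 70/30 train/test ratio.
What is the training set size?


Test set = 15280 * 30% = 4584. Training set = 15280 - 4584 = 10696.

10696


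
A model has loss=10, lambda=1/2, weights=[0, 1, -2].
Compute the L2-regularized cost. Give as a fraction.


L2 sq norm = sum(w^2) = 5. J = 10 + 1/2 * 5 = 25/2.

25/2


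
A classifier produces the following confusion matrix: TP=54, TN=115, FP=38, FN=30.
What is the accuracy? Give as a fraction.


Accuracy = (TP + TN) / (TP + TN + FP + FN) = (54 + 115) / 237 = 169/237.

169/237


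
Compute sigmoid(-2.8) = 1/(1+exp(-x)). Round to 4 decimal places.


sigma(-2.8) = 1/(1+e^(2.8)) = 1/(1+16.444647) = 1/17.444647 = 0.0573.

0.0573


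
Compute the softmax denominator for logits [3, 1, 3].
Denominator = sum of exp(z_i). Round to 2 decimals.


Denom = e^3=20.0855 + e^1=2.7183 + e^3=20.0855. Sum = 42.8893, which rounds to 42.89.

42.89


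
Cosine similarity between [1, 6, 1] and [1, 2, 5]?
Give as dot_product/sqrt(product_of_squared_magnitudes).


dot = 18. |a|^2 = 38, |b|^2 = 30. cos = 18/sqrt(1140).

18/sqrt(1140)


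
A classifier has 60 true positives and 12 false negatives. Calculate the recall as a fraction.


Recall = TP / (TP + FN) = 60 / 72 = 5/6.

5/6


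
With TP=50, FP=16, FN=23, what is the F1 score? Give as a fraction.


Precision = 50/66 = 25/33. Recall = 50/73 = 50/73. F1 = 2*P*R/(P+R) = 100/139.

100/139


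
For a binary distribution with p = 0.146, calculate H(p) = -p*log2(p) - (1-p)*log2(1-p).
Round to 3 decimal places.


H = -0.146*log2(0.146) - 0.854*log2(0.854) = 0.600.

0.600


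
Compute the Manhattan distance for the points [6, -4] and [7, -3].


d = sum of absolute differences: |6-7|=1 + |-4--3|=1 = 2.

2


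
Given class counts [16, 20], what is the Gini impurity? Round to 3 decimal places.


Total = 36. Proportions: 16/36, 20/36. sum(p_i^2) = 0.5062. Gini = 1 - 0.5062 = 0.4938, which rounds to 0.494.

0.494


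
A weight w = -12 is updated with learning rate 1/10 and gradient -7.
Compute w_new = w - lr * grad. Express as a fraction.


w_new = -12 - 1/10 * -7 = -12 - -7/10 = -113/10.

-113/10


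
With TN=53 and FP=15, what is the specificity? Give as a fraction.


Specificity = TN / (TN + FP) = 53 / 68 = 53/68.

53/68


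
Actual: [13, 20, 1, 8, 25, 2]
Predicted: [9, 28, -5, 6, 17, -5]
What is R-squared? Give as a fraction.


Mean(y) = 23/2. SS_res = 233. SS_tot = 939/2. R^2 = 1 - 233/(939/2) = 473/939.

473/939


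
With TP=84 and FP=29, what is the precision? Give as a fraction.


Precision = TP / (TP + FP) = 84 / 113 = 84/113.

84/113


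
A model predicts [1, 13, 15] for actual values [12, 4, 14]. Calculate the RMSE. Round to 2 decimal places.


MSE = 67.6667. RMSE = sqrt(67.6667) = 8.23.

8.23


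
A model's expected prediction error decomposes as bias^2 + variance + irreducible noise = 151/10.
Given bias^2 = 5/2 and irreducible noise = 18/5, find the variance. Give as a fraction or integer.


Total error = bias^2 + variance + irreducible noise. So variance = 151/10 - 5/2 - 18/5 = 9.

9


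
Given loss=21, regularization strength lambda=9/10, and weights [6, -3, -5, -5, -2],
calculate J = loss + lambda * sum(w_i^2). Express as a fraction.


L2 sq norm = sum(w^2) = 99. J = 21 + 9/10 * 99 = 1101/10.

1101/10


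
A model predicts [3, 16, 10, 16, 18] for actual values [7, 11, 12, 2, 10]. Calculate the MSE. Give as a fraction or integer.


MSE = (1/5) * ((7-3)^2=16 + (11-16)^2=25 + (12-10)^2=4 + (2-16)^2=196 + (10-18)^2=64). Sum = 305. MSE = 61.

61


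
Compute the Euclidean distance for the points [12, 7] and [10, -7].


d = sqrt(sum of squared differences). (12-10)^2=4, (7--7)^2=196. Sum = 200.

sqrt(200)


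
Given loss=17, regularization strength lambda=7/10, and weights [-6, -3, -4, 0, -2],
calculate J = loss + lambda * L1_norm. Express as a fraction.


L1 norm = sum(|w|) = 15. J = 17 + 7/10 * 15 = 55/2.

55/2


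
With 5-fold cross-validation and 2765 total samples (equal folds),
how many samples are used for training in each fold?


Each validation fold has 2765/5 = 553 samples. Training set = 2765 - 553 = 2212.

2212


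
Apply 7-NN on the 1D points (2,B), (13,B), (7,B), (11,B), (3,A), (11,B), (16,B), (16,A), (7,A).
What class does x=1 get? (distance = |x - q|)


Distances: |2-1|=1, |13-1|=12, |7-1|=6, |11-1|=10, |3-1|=2, |11-1|=10, |16-1|=15, |16-1|=15, |7-1|=6. 7 nearest: (2,B), (3,A), (7,A), (7,B), (11,B), (11,B), (13,B). Counts: {'B': 5, 'A': 2}. Majority class: B.

B


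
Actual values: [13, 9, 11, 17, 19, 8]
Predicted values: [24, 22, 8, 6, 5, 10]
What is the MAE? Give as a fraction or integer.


MAE = (1/6) * (|13-24|=11 + |9-22|=13 + |11-8|=3 + |17-6|=11 + |19-5|=14 + |8-10|=2). Sum = 54. MAE = 9.

9


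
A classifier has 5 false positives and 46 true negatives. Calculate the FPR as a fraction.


FPR = FP / (FP + TN) = 5 / 51 = 5/51.

5/51


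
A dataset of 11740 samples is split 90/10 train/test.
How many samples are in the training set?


Test set = 11740 * 10% = 1174. Training set = 11740 - 1174 = 10566.

10566


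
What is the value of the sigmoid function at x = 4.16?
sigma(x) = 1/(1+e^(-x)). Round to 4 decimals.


sigma(4.16) = 1/(1+e^(-4.16)) = 1/(1+0.015608) = 1/1.015608 = 0.9846.

0.9846


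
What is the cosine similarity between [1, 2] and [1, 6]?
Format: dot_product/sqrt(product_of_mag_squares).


dot = 13. |a|^2 = 5, |b|^2 = 37. cos = 13/sqrt(185).

13/sqrt(185)


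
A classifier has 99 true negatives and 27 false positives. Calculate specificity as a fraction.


Specificity = TN / (TN + FP) = 99 / 126 = 11/14.

11/14


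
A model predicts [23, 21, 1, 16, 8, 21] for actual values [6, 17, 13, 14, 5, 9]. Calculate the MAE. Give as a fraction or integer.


MAE = (1/6) * (|6-23|=17 + |17-21|=4 + |13-1|=12 + |14-16|=2 + |5-8|=3 + |9-21|=12). Sum = 50. MAE = 25/3.

25/3


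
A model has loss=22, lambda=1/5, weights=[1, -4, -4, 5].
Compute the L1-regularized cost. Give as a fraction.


L1 norm = sum(|w|) = 14. J = 22 + 1/5 * 14 = 124/5.

124/5


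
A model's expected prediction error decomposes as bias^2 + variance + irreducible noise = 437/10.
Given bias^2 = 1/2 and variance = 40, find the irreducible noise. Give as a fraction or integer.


Total error = bias^2 + variance + irreducible noise. So irreducible noise = 437/10 - 1/2 - 40 = 16/5.

16/5


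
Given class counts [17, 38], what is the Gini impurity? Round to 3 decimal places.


Total = 55. Proportions: 17/55, 38/55. sum(p_i^2) = 0.5729. Gini = 1 - 0.5729 = 0.4271, which rounds to 0.427.

0.427


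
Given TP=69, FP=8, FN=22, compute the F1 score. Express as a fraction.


Precision = 69/77 = 69/77. Recall = 69/91 = 69/91. F1 = 2*P*R/(P+R) = 23/28.

23/28


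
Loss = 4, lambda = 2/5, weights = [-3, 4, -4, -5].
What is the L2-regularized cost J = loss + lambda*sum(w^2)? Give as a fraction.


L2 sq norm = sum(w^2) = 66. J = 4 + 2/5 * 66 = 152/5.

152/5


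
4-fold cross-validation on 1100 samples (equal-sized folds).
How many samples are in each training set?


Each validation fold has 1100/4 = 275 samples. Training set = 1100 - 275 = 825.

825


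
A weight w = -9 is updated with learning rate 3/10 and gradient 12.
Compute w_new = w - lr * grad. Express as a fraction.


w_new = -9 - 3/10 * 12 = -9 - 18/5 = -63/5.

-63/5


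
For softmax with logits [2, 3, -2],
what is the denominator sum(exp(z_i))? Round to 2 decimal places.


Denom = e^2=7.3891 + e^3=20.0855 + e^-2=0.1353. Sum = 27.6099, which rounds to 27.61.

27.61


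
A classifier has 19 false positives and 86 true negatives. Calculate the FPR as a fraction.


FPR = FP / (FP + TN) = 19 / 105 = 19/105.

19/105


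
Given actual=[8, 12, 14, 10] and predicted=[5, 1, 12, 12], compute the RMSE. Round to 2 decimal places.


MSE = 34.5000. RMSE = sqrt(34.5000) = 5.87.

5.87


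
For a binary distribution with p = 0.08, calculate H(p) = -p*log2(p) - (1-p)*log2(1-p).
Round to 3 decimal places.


H = -0.08*log2(0.08) - 0.92*log2(0.92) = 0.402.

0.402


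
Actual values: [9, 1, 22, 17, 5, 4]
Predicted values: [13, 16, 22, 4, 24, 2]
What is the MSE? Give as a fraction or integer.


MSE = (1/6) * ((9-13)^2=16 + (1-16)^2=225 + (22-22)^2=0 + (17-4)^2=169 + (5-24)^2=361 + (4-2)^2=4). Sum = 775. MSE = 775/6.

775/6


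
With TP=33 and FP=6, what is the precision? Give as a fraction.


Precision = TP / (TP + FP) = 33 / 39 = 11/13.

11/13


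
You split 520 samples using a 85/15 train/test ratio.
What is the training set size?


Test set = 520 * 15% = 78. Training set = 520 - 78 = 442.

442


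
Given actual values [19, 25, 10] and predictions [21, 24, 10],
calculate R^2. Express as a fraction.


Mean(y) = 18. SS_res = 5. SS_tot = 114. R^2 = 1 - 5/(114) = 109/114.

109/114


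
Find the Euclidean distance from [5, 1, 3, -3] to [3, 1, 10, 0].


d = sqrt(sum of squared differences). (5-3)^2=4, (1-1)^2=0, (3-10)^2=49, (-3-0)^2=9. Sum = 62.

sqrt(62)


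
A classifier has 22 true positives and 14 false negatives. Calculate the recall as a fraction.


Recall = TP / (TP + FN) = 22 / 36 = 11/18.

11/18


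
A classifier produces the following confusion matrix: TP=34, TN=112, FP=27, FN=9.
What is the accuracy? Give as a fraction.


Accuracy = (TP + TN) / (TP + TN + FP + FN) = (34 + 112) / 182 = 73/91.

73/91


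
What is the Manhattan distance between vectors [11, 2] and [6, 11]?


d = sum of absolute differences: |11-6|=5 + |2-11|=9 = 14.

14


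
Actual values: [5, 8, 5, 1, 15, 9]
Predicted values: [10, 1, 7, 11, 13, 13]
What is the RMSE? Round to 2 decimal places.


MSE = 33.0000. RMSE = sqrt(33.0000) = 5.74.

5.74


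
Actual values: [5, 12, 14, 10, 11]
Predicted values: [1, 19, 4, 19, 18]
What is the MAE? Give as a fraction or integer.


MAE = (1/5) * (|5-1|=4 + |12-19|=7 + |14-4|=10 + |10-19|=9 + |11-18|=7). Sum = 37. MAE = 37/5.

37/5


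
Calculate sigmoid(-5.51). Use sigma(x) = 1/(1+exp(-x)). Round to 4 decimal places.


sigma(-5.51) = 1/(1+e^(5.51)) = 1/(1+247.151127) = 1/248.151127 = 0.0040.

0.0040


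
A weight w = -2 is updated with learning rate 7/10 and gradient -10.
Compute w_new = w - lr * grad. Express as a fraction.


w_new = -2 - 7/10 * -10 = -2 - -7 = 5.

5


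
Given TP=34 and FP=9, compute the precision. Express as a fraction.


Precision = TP / (TP + FP) = 34 / 43 = 34/43.

34/43


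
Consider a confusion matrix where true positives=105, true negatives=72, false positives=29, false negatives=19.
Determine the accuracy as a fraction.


Accuracy = (TP + TN) / (TP + TN + FP + FN) = (105 + 72) / 225 = 59/75.

59/75


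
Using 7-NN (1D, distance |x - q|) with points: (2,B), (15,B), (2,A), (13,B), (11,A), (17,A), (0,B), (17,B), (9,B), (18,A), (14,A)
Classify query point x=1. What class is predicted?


Distances: |2-1|=1, |15-1|=14, |2-1|=1, |13-1|=12, |11-1|=10, |17-1|=16, |0-1|=1, |17-1|=16, |9-1|=8, |18-1|=17, |14-1|=13. 7 nearest: (2,A), (2,B), (0,B), (9,B), (11,A), (13,B), (14,A). Counts: {'A': 3, 'B': 4}. Majority class: B.

B


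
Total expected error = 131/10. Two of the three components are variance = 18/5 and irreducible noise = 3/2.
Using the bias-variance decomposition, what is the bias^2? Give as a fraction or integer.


Total error = bias^2 + variance + irreducible noise. So bias^2 = 131/10 - 18/5 - 3/2 = 8.

8


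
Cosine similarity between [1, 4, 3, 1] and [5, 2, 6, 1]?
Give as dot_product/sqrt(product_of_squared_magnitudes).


dot = 32. |a|^2 = 27, |b|^2 = 66. cos = 32/sqrt(1782).

32/sqrt(1782)


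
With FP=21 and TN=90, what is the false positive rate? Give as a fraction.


FPR = FP / (FP + TN) = 21 / 111 = 7/37.

7/37


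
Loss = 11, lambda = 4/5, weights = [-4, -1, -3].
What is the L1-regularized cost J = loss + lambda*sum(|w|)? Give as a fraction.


L1 norm = sum(|w|) = 8. J = 11 + 4/5 * 8 = 87/5.

87/5


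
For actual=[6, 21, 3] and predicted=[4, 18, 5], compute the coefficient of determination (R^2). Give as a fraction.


Mean(y) = 10. SS_res = 17. SS_tot = 186. R^2 = 1 - 17/(186) = 169/186.

169/186


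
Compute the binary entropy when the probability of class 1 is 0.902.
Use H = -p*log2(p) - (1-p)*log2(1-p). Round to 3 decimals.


H = -0.902*log2(0.902) - 0.098*log2(0.098) = 0.463.

0.463


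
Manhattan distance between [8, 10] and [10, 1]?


d = sum of absolute differences: |8-10|=2 + |10-1|=9 = 11.

11


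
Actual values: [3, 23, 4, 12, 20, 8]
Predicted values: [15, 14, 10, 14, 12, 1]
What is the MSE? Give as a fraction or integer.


MSE = (1/6) * ((3-15)^2=144 + (23-14)^2=81 + (4-10)^2=36 + (12-14)^2=4 + (20-12)^2=64 + (8-1)^2=49). Sum = 378. MSE = 63.

63


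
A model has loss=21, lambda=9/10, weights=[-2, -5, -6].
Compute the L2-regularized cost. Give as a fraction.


L2 sq norm = sum(w^2) = 65. J = 21 + 9/10 * 65 = 159/2.

159/2


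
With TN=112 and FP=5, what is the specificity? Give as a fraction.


Specificity = TN / (TN + FP) = 112 / 117 = 112/117.

112/117


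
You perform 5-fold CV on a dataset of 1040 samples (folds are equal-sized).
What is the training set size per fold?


Each validation fold has 1040/5 = 208 samples. Training set = 1040 - 208 = 832.

832


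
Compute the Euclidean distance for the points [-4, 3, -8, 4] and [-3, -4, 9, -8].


d = sqrt(sum of squared differences). (-4--3)^2=1, (3--4)^2=49, (-8-9)^2=289, (4--8)^2=144. Sum = 483.

sqrt(483)


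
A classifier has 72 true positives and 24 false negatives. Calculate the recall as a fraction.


Recall = TP / (TP + FN) = 72 / 96 = 3/4.

3/4


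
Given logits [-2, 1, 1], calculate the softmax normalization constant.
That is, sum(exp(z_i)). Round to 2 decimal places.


Denom = e^-2=0.1353 + e^1=2.7183 + e^1=2.7183. Sum = 5.5719, which rounds to 5.57.

5.57


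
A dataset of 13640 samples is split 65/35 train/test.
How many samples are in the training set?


Test set = 13640 * 35% = 4774. Training set = 13640 - 4774 = 8866.

8866


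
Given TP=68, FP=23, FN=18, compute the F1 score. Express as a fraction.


Precision = 68/91 = 68/91. Recall = 68/86 = 34/43. F1 = 2*P*R/(P+R) = 136/177.

136/177


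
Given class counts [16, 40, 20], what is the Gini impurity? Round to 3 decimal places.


Total = 76. Proportions: 16/76, 40/76, 20/76. sum(p_i^2) = 0.3906. Gini = 1 - 0.3906 = 0.6094, which rounds to 0.609.

0.609


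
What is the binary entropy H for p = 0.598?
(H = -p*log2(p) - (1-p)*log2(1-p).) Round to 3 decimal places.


H = -0.598*log2(0.598) - 0.402*log2(0.402) = 0.972.

0.972


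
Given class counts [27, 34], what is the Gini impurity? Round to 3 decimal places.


Total = 61. Proportions: 27/61, 34/61. sum(p_i^2) = 0.5066. Gini = 1 - 0.5066 = 0.4934, which rounds to 0.493.

0.493


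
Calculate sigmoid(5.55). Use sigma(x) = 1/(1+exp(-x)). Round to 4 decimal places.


sigma(5.55) = 1/(1+e^(-5.55)) = 1/(1+0.003887) = 1/1.003887 = 0.9961.

0.9961


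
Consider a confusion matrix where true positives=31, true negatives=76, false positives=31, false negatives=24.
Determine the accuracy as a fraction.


Accuracy = (TP + TN) / (TP + TN + FP + FN) = (31 + 76) / 162 = 107/162.

107/162


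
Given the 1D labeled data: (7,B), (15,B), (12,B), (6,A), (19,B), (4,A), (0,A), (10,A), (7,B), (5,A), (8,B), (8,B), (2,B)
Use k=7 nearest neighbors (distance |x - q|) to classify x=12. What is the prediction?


Distances: |7-12|=5, |15-12|=3, |12-12|=0, |6-12|=6, |19-12|=7, |4-12|=8, |0-12|=12, |10-12|=2, |7-12|=5, |5-12|=7, |8-12|=4, |8-12|=4, |2-12|=10. 7 nearest: (12,B), (10,A), (15,B), (8,B), (8,B), (7,B), (7,B). Counts: {'B': 6, 'A': 1}. Majority class: B.

B


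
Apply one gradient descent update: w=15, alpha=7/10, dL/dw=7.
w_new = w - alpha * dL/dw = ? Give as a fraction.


w_new = 15 - 7/10 * 7 = 15 - 49/10 = 101/10.

101/10


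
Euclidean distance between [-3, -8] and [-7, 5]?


d = sqrt(sum of squared differences). (-3--7)^2=16, (-8-5)^2=169. Sum = 185.

sqrt(185)


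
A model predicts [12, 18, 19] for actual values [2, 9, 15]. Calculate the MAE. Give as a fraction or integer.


MAE = (1/3) * (|2-12|=10 + |9-18|=9 + |15-19|=4). Sum = 23. MAE = 23/3.

23/3


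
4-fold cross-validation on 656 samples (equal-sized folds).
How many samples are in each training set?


Each validation fold has 656/4 = 164 samples. Training set = 656 - 164 = 492.

492


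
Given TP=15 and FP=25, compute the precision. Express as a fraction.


Precision = TP / (TP + FP) = 15 / 40 = 3/8.

3/8


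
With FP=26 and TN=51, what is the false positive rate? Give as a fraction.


FPR = FP / (FP + TN) = 26 / 77 = 26/77.

26/77


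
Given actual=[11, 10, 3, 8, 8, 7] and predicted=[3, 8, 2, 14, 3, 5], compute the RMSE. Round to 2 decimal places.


MSE = 22.3333. RMSE = sqrt(22.3333) = 4.73.

4.73


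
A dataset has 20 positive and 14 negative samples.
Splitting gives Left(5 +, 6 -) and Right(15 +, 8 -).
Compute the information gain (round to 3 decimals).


H(parent) = 0.9774. H(left) = 0.9940, H(right) = 0.9321. Weighted = (11/34)*0.9940 + (23/34)*0.9321 = 0.9521. IG = 0.9774 - 0.9521 = 0.0253, which rounds to 0.025.

0.025


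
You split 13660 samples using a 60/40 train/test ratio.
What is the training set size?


Test set = 13660 * 40% = 5464. Training set = 13660 - 5464 = 8196.

8196


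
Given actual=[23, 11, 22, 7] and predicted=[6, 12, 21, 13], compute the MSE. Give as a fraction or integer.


MSE = (1/4) * ((23-6)^2=289 + (11-12)^2=1 + (22-21)^2=1 + (7-13)^2=36). Sum = 327. MSE = 327/4.

327/4


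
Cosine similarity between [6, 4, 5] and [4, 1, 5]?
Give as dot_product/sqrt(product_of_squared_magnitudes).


dot = 53. |a|^2 = 77, |b|^2 = 42. cos = 53/sqrt(3234).

53/sqrt(3234)


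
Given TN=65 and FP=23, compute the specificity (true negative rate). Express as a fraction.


Specificity = TN / (TN + FP) = 65 / 88 = 65/88.

65/88


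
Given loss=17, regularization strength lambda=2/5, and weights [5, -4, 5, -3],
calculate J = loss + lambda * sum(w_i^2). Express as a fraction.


L2 sq norm = sum(w^2) = 75. J = 17 + 2/5 * 75 = 47.

47


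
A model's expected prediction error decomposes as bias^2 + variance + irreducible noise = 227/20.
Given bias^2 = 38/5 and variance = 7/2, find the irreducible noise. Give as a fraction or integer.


Total error = bias^2 + variance + irreducible noise. So irreducible noise = 227/20 - 38/5 - 7/2 = 1/4.

1/4


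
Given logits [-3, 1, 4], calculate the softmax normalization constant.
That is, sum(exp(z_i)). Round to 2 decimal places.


Denom = e^-3=0.0498 + e^1=2.7183 + e^4=54.5982. Sum = 57.3663, which rounds to 57.37.

57.37


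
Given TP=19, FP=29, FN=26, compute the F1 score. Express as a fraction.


Precision = 19/48 = 19/48. Recall = 19/45 = 19/45. F1 = 2*P*R/(P+R) = 38/93.

38/93


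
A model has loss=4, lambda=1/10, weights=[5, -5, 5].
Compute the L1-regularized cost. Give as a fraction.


L1 norm = sum(|w|) = 15. J = 4 + 1/10 * 15 = 11/2.

11/2


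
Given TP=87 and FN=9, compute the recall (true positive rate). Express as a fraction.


Recall = TP / (TP + FN) = 87 / 96 = 29/32.

29/32


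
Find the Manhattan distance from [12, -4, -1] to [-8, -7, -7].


d = sum of absolute differences: |12--8|=20 + |-4--7|=3 + |-1--7|=6 = 29.

29


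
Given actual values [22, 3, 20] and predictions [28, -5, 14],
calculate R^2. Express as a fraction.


Mean(y) = 15. SS_res = 136. SS_tot = 218. R^2 = 1 - 136/(218) = 41/109.

41/109


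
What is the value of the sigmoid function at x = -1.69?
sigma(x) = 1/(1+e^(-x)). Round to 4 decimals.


sigma(-1.69) = 1/(1+e^(1.69)) = 1/(1+5.419481) = 1/6.419481 = 0.1558.

0.1558


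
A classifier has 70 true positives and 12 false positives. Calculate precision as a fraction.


Precision = TP / (TP + FP) = 70 / 82 = 35/41.

35/41


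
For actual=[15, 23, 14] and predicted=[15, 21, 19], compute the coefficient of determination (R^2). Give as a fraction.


Mean(y) = 52/3. SS_res = 29. SS_tot = 146/3. R^2 = 1 - 29/(146/3) = 59/146.

59/146


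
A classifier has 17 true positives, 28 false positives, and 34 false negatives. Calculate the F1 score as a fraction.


Precision = 17/45 = 17/45. Recall = 17/51 = 1/3. F1 = 2*P*R/(P+R) = 17/48.

17/48


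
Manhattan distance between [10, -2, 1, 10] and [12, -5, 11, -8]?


d = sum of absolute differences: |10-12|=2 + |-2--5|=3 + |1-11|=10 + |10--8|=18 = 33.

33


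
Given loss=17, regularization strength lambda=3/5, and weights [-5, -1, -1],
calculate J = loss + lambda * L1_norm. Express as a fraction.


L1 norm = sum(|w|) = 7. J = 17 + 3/5 * 7 = 106/5.

106/5


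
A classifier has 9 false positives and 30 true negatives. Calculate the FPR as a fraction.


FPR = FP / (FP + TN) = 9 / 39 = 3/13.

3/13


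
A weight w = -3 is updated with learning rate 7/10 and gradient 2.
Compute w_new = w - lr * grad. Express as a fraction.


w_new = -3 - 7/10 * 2 = -3 - 7/5 = -22/5.

-22/5


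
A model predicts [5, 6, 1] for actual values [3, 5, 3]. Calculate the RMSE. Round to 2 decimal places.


MSE = 3.0000. RMSE = sqrt(3.0000) = 1.73.

1.73


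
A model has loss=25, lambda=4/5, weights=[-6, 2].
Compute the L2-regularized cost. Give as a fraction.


L2 sq norm = sum(w^2) = 40. J = 25 + 4/5 * 40 = 57.

57


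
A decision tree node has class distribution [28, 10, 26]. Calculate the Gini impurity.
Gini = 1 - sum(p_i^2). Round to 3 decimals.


Total = 64. Proportions: 28/64, 10/64, 26/64. sum(p_i^2) = 0.3809. Gini = 1 - 0.3809 = 0.6191, which rounds to 0.619.

0.619


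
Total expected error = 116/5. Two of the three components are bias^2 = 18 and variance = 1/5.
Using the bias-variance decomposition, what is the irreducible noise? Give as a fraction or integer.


Total error = bias^2 + variance + irreducible noise. So irreducible noise = 116/5 - 18 - 1/5 = 5.

5


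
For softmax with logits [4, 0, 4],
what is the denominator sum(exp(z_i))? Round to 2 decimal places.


Denom = e^4=54.5982 + e^0=1.0000 + e^4=54.5982. Sum = 110.1964, which rounds to 110.20.

110.20


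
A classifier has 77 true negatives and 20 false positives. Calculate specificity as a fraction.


Specificity = TN / (TN + FP) = 77 / 97 = 77/97.

77/97


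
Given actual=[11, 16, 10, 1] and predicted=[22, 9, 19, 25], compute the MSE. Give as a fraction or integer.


MSE = (1/4) * ((11-22)^2=121 + (16-9)^2=49 + (10-19)^2=81 + (1-25)^2=576). Sum = 827. MSE = 827/4.

827/4


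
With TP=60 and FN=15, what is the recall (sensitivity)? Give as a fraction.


Recall = TP / (TP + FN) = 60 / 75 = 4/5.

4/5


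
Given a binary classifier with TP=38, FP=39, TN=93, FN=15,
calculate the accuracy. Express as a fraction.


Accuracy = (TP + TN) / (TP + TN + FP + FN) = (38 + 93) / 185 = 131/185.

131/185


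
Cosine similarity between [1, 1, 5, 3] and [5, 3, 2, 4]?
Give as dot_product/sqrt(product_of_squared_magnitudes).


dot = 30. |a|^2 = 36, |b|^2 = 54. cos = 30/sqrt(1944).

30/sqrt(1944)


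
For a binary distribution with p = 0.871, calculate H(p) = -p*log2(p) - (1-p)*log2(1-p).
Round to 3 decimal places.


H = -0.871*log2(0.871) - 0.129*log2(0.129) = 0.555.

0.555


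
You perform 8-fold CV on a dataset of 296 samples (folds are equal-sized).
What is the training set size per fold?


Each validation fold has 296/8 = 37 samples. Training set = 296 - 37 = 259.

259


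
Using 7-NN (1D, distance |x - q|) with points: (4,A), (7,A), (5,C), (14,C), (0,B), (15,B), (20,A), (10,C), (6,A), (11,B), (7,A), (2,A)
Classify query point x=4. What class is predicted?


Distances: |4-4|=0, |7-4|=3, |5-4|=1, |14-4|=10, |0-4|=4, |15-4|=11, |20-4|=16, |10-4|=6, |6-4|=2, |11-4|=7, |7-4|=3, |2-4|=2. 7 nearest: (4,A), (5,C), (6,A), (2,A), (7,A), (7,A), (0,B). Counts: {'A': 5, 'C': 1, 'B': 1}. Majority class: A.

A
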